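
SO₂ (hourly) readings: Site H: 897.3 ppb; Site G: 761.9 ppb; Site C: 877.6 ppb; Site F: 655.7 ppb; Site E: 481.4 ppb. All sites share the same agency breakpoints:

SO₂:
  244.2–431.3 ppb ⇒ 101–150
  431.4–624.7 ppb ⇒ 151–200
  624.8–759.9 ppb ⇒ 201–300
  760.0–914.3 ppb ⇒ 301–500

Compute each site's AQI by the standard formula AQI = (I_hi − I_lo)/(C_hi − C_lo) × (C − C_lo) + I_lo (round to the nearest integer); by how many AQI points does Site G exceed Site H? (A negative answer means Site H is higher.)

-175

Site H: row 760.0–914.3 (AQI 301–500). (500−301)·(897.3−760.0)/(914.3−760.0) + 301 = 199·137.3/154.3 + 301 ≈ 478.08 → 478.
Site G: 761.9 lies in 760.0–914.3, so I_lo=301, I_hi=500, C_lo=760.0, C_hi=914.3.
(500−301)/(914.3−760.0) × (761.9−760.0) + 301 = 199/154.3 × 1.9 + 301 ≈ 303.45 → 303.
Site C: 877.6 ∈ [760.0, 914.3] ↔ index [301, 500].
301 + (877.6−760.0)·(500−301)/(914.3−760.0) = 301 + 117.6·199/154.3 ≈ 452.67, so AQI = 453.
Site F: 655.7 ∈ [624.8, 759.9] ↔ index [201, 300].
201 + (655.7−624.8)·(300−201)/(759.9−624.8) = 201 + 30.9·99/135.1 ≈ 223.64, so AQI = 224.
Site E 481.4: bracket 431.4–624.7 → index 151–200; slope 49/193.3, offset 50.0.
AQI = 151 + 49/193.3·50.0 ≈ 163.67 ⇒ 164.
AQIs: Site H=478, Site G=303, Site C=453, Site F=224, Site E=164. Site G (303) − Site H (478) = -175.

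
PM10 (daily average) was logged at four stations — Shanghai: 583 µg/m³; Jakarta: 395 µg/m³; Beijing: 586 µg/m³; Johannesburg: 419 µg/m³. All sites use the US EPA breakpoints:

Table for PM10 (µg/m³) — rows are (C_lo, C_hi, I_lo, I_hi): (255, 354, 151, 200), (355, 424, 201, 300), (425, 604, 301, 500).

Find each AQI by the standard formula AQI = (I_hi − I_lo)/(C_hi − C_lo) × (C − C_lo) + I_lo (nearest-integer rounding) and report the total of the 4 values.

1508

Shanghai: 583 lies in 425–604, so I_lo=301, I_hi=500, C_lo=425, C_hi=604.
(500−301)/(604−425) × (583−425) + 301 = 199/179 × 158 + 301 ≈ 476.65 → 477.
Jakarta: row 355–424 (AQI 201–300). (300−201)·(395−355)/(424−355) + 201 = 99·40/69 + 201 ≈ 258.39 → 258.
Beijing: row 425–604 (AQI 301–500). (500−301)·(586−425)/(604−425) + 301 = 199·161/179 + 301 ≈ 479.99 → 480.
Johannesburg: row 355–424 (AQI 201–300). (300−201)·(419−355)/(424−355) + 201 = 99·64/69 + 201 ≈ 292.83 → 293.
AQIs: Shanghai=477, Jakarta=258, Beijing=480, Johannesburg=293. Sum = 477 + 258 + 480 + 293 = 1508.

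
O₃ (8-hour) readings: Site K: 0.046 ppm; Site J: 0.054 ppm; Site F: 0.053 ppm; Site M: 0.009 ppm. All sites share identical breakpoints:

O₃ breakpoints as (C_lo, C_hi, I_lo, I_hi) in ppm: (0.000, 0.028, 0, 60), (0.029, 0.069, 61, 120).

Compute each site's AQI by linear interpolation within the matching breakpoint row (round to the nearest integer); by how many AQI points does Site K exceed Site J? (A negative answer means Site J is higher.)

-12

Site K: 0.046 lies in 0.029–0.069, so I_lo=61, I_hi=120, C_lo=0.029, C_hi=0.069.
(120−61)/(0.069−0.029) × (0.046−0.029) + 61 = 59/0.040 × 0.017 + 61 ≈ 86.08 → 86.
Site J: 0.054 lies in 0.029–0.069, so I_lo=61, I_hi=120, C_lo=0.029, C_hi=0.069.
(120−61)/(0.069−0.029) × (0.054−0.029) + 61 = 59/0.040 × 0.025 + 61 ≈ 97.88 → 98.
Site F: row 0.029–0.069 (AQI 61–120). (120−61)·(0.053−0.029)/(0.069−0.029) + 61 = 59·0.024/0.040 + 61 ≈ 96.40 → 96.
Site M: 0.009 ∈ [0.000, 0.028] ↔ index [0, 60].
0 + (0.009−0.000)·(60−0)/(0.028−0.000) = 0 + 0.009·60/0.028 ≈ 19.29, so AQI = 19.
AQIs: Site K=86, Site J=98, Site F=96, Site M=19. Site K (86) − Site J (98) = -12.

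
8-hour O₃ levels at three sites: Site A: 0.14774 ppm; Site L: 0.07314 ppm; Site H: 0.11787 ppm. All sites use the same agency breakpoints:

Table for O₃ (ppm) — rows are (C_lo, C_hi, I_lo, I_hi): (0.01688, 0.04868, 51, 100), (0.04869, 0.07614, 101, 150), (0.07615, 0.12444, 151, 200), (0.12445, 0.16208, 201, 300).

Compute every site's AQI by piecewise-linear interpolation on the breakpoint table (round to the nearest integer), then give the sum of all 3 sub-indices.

600

Site A: 0.14774 lies in 0.12445–0.16208, so I_lo=201, I_hi=300, C_lo=0.12445, C_hi=0.16208.
(300−201)/(0.16208−0.12445) × (0.14774−0.12445) + 201 = 99/0.03763 × 0.02329 + 201 ≈ 262.27 → 262.
Site L: 0.07314 ∈ [0.04869, 0.07614] ↔ index [101, 150].
101 + (0.07314−0.04869)·(150−101)/(0.07614−0.04869) = 101 + 0.02445·49/0.02745 ≈ 144.64, so AQI = 145.
Site H 0.11787: bracket 0.07615–0.12444 → index 151–200; slope 49/0.04829, offset 0.04172.
AQI = 151 + 49/0.04829·0.04172 ≈ 193.33 ⇒ 193.
AQIs: Site A=262, Site L=145, Site H=193. Sum = 262 + 145 + 193 = 600.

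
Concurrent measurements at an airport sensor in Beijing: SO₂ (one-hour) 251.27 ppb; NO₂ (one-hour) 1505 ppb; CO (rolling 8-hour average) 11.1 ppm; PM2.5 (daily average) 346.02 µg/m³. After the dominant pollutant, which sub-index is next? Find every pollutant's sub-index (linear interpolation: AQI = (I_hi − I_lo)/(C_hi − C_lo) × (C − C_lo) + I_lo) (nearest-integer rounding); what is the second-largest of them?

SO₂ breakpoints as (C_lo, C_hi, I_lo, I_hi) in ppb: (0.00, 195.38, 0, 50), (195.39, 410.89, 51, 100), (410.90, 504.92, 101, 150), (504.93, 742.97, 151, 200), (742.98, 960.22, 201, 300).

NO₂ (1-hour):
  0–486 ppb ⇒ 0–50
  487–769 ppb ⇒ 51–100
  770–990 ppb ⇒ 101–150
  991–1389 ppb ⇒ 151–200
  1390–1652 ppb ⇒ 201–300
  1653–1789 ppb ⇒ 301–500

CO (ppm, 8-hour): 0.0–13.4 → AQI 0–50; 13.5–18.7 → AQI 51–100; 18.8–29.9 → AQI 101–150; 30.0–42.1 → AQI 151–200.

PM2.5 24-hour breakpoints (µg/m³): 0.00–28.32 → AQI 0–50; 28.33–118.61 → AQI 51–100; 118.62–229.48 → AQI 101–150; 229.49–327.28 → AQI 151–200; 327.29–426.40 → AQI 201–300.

220

SO₂: 251.27 lies in 195.39–410.89, so I_lo=51, I_hi=100, C_lo=195.39, C_hi=410.89.
(100−51)/(410.89−195.39) × (251.27−195.39) + 51 = 49/215.50 × 55.88 + 51 ≈ 63.71 → 64.
NO₂ 1505: bracket 1390–1652 → index 201–300; slope 99/262, offset 115.
AQI = 201 + 99/262·115 ≈ 244.45 ⇒ 244.
CO: 11.1 ∈ [0.0, 13.4] ↔ index [0, 50].
0 + (11.1−0.0)·(50−0)/(13.4−0.0) = 0 + 11.1·50/13.4 ≈ 41.42, so AQI = 41.
PM2.5 346.02: bracket 327.29–426.40 → index 201–300; slope 99/99.11, offset 18.73.
AQI = 201 + 99/99.11·18.73 ≈ 219.71 ⇒ 220.
Sub-indices: SO₂→64, NO₂→244, CO→41, PM2.5→220. Ranked high→low: 244, 220, 64, 41. Second-highest sub-index = 220.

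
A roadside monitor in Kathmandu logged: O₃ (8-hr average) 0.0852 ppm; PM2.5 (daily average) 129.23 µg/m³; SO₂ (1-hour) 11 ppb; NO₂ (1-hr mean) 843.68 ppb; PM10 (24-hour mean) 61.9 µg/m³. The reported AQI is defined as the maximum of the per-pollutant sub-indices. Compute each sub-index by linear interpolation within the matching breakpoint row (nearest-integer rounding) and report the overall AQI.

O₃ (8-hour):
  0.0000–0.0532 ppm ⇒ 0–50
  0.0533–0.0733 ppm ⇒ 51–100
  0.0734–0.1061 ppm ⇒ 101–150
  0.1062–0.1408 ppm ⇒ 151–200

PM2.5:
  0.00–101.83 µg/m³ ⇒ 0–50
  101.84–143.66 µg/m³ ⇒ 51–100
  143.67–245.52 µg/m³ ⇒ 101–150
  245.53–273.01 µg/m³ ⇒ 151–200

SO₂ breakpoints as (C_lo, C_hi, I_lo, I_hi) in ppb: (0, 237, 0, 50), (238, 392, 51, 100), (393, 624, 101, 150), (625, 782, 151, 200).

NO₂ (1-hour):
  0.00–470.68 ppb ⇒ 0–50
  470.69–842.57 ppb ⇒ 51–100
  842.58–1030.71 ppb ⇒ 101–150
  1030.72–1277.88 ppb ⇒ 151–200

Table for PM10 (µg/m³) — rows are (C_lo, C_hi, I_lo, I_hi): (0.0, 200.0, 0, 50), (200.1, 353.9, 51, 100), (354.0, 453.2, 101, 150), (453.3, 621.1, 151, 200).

O₃ 0.0852: bracket 0.0734–0.1061 → index 101–150; slope 49/0.0327, offset 0.0118.
AQI = 101 + 49/0.0327·0.0118 ≈ 118.68 ⇒ 119.
PM2.5: 129.23 ∈ [101.84, 143.66] ↔ index [51, 100].
51 + (129.23−101.84)·(100−51)/(143.66−101.84) = 51 + 27.39·49/41.82 ≈ 83.09, so AQI = 83.
SO₂ 11: bracket 0–237 → index 0–50; slope 50/237, offset 11.
AQI = 0 + 50/237·11 ≈ 2.32 ⇒ 2.
NO₂: 843.68 ∈ [842.58, 1030.71] ↔ index [101, 150].
101 + (843.68−842.58)·(150−101)/(1030.71−842.58) = 101 + 1.10·49/188.13 ≈ 101.29, so AQI = 101.
PM10: 61.9 lies in 0.0–200.0, so I_lo=0, I_hi=50, C_lo=0.0, C_hi=200.0.
(50−0)/(200.0−0.0) × (61.9−0.0) + 0 = 50/200.0 × 61.9 + 0 ≈ 15.48 → 15.
Sub-indices: O₃→119, PM2.5→83, SO₂→2, NO₂→101, PM10→15. Overall AQI = max = 119; dominant pollutant is O₃.

119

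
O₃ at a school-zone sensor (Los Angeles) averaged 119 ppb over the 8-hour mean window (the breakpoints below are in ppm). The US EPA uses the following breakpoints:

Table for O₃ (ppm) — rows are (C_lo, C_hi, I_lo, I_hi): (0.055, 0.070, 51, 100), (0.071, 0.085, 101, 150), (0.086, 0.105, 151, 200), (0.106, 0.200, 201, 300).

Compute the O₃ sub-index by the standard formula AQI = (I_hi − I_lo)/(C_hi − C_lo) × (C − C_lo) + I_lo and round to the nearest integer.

Convert: 119 ppb = 0.119 ppm.
O₃: 0.119 lies in 0.106–0.200, so I_lo=201, I_hi=300, C_lo=0.106, C_hi=0.200.
(300−201)/(0.200−0.106) × (0.119−0.106) + 201 = 99/0.094 × 0.013 + 201 ≈ 214.69 → 215.

215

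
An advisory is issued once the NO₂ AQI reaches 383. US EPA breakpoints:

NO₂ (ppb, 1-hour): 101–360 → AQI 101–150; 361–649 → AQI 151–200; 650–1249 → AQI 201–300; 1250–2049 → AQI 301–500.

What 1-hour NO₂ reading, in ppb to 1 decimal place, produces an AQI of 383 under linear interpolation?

1579.2

AQI 383 lies in the 301–500 band, which corresponds to 1250–2049 ppb.
C = 1250 + (383−301)×(2049−1250)/(500−301) = 1250 + 82×799/199 ≈ 1579.236 ppb → 1579.2 ppb to 1 dp.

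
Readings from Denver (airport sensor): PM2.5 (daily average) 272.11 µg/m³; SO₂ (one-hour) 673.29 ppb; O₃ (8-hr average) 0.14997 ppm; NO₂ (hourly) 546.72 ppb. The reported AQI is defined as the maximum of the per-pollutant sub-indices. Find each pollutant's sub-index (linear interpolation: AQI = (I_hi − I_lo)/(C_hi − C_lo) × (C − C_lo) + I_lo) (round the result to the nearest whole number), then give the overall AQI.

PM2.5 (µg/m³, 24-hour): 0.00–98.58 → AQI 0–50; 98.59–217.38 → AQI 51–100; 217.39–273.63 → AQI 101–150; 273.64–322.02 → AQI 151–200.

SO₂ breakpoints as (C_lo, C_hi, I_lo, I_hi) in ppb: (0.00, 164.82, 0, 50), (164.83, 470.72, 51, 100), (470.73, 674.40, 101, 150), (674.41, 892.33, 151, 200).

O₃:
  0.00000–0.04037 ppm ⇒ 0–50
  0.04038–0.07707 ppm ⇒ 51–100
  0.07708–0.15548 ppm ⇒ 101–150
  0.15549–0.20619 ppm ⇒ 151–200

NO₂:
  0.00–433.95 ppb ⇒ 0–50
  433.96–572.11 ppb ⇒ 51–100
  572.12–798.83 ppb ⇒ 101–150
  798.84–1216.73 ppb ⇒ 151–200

PM2.5 272.11: bracket 217.39–273.63 → index 101–150; slope 49/56.24, offset 54.72.
AQI = 101 + 49/56.24·54.72 ≈ 148.68 ⇒ 149.
SO₂: row 470.73–674.40 (AQI 101–150). (150−101)·(673.29−470.73)/(674.40−470.73) + 101 = 49·202.56/203.67 + 101 ≈ 149.73 → 150.
O₃: 0.14997 ∈ [0.07708, 0.15548] ↔ index [101, 150].
101 + (0.14997−0.07708)·(150−101)/(0.15548−0.07708) = 101 + 0.07289·49/0.07840 ≈ 146.56, so AQI = 147.
NO₂ 546.72: bracket 433.96–572.11 → index 51–100; slope 49/138.15, offset 112.76.
AQI = 51 + 49/138.15·112.76 ≈ 90.99 ⇒ 91.
Sub-indices: PM2.5→149, SO₂→150, O₃→147, NO₂→91. Overall AQI = max = 150; dominant pollutant is SO₂.

150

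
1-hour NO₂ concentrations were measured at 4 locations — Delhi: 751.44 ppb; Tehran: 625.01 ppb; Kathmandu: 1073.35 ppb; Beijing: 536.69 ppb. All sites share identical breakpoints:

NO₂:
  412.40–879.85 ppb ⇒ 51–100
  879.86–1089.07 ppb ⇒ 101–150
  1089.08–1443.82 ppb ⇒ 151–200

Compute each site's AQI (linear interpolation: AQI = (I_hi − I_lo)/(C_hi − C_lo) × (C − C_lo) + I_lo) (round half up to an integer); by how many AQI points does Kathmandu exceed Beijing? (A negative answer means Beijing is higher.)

Delhi 751.44: bracket 412.40–879.85 → index 51–100; slope 49/467.45, offset 339.04.
AQI = 51 + 49/467.45·339.04 ≈ 86.54 ⇒ 87.
Tehran: row 412.40–879.85 (AQI 51–100). (100−51)·(625.01−412.40)/(879.85−412.40) + 51 = 49·212.61/467.45 + 51 ≈ 73.29 → 73.
Kathmandu: 1073.35 ∈ [879.86, 1089.07] ↔ index [101, 150].
101 + (1073.35−879.86)·(150−101)/(1089.07−879.86) = 101 + 193.49·49/209.21 ≈ 146.32, so AQI = 146.
Beijing 536.69: bracket 412.40–879.85 → index 51–100; slope 49/467.45, offset 124.29.
AQI = 51 + 49/467.45·124.29 ≈ 64.03 ⇒ 64.
AQIs: Delhi=87, Tehran=73, Kathmandu=146, Beijing=64. Kathmandu (146) − Beijing (64) = 82.

82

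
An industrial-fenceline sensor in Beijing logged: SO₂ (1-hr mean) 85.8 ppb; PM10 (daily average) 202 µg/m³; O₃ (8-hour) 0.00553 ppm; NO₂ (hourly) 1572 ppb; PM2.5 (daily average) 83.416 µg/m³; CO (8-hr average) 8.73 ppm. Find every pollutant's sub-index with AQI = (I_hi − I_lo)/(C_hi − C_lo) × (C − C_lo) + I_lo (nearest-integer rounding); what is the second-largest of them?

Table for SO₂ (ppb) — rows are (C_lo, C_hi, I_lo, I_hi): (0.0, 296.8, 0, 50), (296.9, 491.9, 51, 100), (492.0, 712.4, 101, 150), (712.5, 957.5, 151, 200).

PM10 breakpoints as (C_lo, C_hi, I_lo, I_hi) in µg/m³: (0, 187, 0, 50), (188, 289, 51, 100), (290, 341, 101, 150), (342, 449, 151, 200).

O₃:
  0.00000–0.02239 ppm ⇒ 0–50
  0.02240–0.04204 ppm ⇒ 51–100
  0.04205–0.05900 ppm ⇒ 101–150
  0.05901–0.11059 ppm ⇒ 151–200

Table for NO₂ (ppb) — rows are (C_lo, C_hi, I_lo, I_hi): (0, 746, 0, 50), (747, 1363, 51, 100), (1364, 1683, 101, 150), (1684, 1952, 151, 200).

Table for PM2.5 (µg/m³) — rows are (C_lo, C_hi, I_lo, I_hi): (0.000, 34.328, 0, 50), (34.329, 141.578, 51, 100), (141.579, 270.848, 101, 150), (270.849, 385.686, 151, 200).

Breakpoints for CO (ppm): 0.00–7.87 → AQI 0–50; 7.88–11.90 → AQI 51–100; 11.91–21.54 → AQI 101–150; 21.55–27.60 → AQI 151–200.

73

SO₂: 85.8 lies in 0.0–296.8, so I_lo=0, I_hi=50, C_lo=0.0, C_hi=296.8.
(50−0)/(296.8−0.0) × (85.8−0.0) + 0 = 50/296.8 × 85.8 + 0 ≈ 14.45 → 14.
PM10: 202 ∈ [188, 289] ↔ index [51, 100].
51 + (202−188)·(100−51)/(289−188) = 51 + 14·49/101 ≈ 57.79, so AQI = 58.
O₃: 0.00553 ∈ [0.00000, 0.02239] ↔ index [0, 50].
0 + (0.00553−0.00000)·(50−0)/(0.02239−0.00000) = 0 + 0.00553·50/0.02239 ≈ 12.35, so AQI = 12.
NO₂ 1572: bracket 1364–1683 → index 101–150; slope 49/319, offset 208.
AQI = 101 + 49/319·208 ≈ 132.95 ⇒ 133.
PM2.5: 83.416 ∈ [34.329, 141.578] ↔ index [51, 100].
51 + (83.416−34.329)·(100−51)/(141.578−34.329) = 51 + 49.087·49/107.249 ≈ 73.43, so AQI = 73.
CO: 8.73 ∈ [7.88, 11.90] ↔ index [51, 100].
51 + (8.73−7.88)·(100−51)/(11.90−7.88) = 51 + 0.85·49/4.02 ≈ 61.36, so AQI = 61.
Sub-indices: SO₂→14, PM10→58, O₃→12, NO₂→133, PM2.5→73, CO→61. Ranked high→low: 133, 73, 61, 58, 14, 12. Second-highest sub-index = 73.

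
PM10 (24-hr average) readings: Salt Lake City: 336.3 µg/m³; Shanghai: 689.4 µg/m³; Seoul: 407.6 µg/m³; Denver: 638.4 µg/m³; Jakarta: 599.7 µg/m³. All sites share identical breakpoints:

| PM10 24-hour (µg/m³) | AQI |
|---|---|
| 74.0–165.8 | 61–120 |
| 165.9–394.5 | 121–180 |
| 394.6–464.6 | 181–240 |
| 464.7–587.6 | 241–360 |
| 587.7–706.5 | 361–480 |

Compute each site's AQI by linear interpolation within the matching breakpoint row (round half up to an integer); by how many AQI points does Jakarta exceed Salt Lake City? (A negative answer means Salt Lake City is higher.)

Salt Lake City: 336.3 lies in 165.9–394.5, so I_lo=121, I_hi=180, C_lo=165.9, C_hi=394.5.
(180−121)/(394.5−165.9) × (336.3−165.9) + 121 = 59/228.6 × 170.4 + 121 ≈ 164.98 → 165.
Shanghai 689.4: bracket 587.7–706.5 → index 361–480; slope 119/118.8, offset 101.7.
AQI = 361 + 119/118.8·101.7 ≈ 462.87 ⇒ 463.
Seoul: 407.6 lies in 394.6–464.6, so I_lo=181, I_hi=240, C_lo=394.6, C_hi=464.6.
(240−181)/(464.6−394.6) × (407.6−394.6) + 181 = 59/70.0 × 13.0 + 181 ≈ 191.96 → 192.
Denver: 638.4 ∈ [587.7, 706.5] ↔ index [361, 480].
361 + (638.4−587.7)·(480−361)/(706.5−587.7) = 361 + 50.7·119/118.8 ≈ 411.79, so AQI = 412.
Jakarta: 599.7 lies in 587.7–706.5, so I_lo=361, I_hi=480, C_lo=587.7, C_hi=706.5.
(480−361)/(706.5−587.7) × (599.7−587.7) + 361 = 119/118.8 × 12.0 + 361 ≈ 373.02 → 373.
AQIs: Salt Lake City=165, Shanghai=463, Seoul=192, Denver=412, Jakarta=373. Jakarta (373) − Salt Lake City (165) = 208.

208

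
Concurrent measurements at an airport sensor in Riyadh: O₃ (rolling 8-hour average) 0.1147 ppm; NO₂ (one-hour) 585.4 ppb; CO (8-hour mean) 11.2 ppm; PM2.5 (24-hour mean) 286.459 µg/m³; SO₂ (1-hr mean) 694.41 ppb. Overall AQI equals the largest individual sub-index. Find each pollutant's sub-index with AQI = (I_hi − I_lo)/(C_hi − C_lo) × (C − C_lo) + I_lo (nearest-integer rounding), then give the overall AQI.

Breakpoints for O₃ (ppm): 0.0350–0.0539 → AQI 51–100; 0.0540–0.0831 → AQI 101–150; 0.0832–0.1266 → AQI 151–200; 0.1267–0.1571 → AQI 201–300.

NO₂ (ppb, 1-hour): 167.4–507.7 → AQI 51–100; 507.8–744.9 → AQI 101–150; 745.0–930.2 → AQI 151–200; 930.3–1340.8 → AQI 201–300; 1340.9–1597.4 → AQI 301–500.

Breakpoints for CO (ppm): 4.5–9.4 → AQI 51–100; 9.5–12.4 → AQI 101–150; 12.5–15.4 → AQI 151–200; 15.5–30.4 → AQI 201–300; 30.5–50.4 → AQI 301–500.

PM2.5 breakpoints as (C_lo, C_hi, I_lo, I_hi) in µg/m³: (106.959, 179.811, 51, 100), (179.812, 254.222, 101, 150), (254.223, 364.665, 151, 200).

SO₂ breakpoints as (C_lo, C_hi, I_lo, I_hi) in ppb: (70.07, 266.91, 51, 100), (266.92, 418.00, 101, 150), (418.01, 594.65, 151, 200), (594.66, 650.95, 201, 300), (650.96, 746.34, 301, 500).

392

O₃: 0.1147 lies in 0.0832–0.1266, so I_lo=151, I_hi=200, C_lo=0.0832, C_hi=0.1266.
(200−151)/(0.1266−0.0832) × (0.1147−0.0832) + 151 = 49/0.0434 × 0.0315 + 151 ≈ 186.56 → 187.
NO₂: row 507.8–744.9 (AQI 101–150). (150−101)·(585.4−507.8)/(744.9−507.8) + 101 = 49·77.6/237.1 + 101 ≈ 117.04 → 117.
CO: 11.2 lies in 9.5–12.4, so I_lo=101, I_hi=150, C_lo=9.5, C_hi=12.4.
(150−101)/(12.4−9.5) × (11.2−9.5) + 101 = 49/2.9 × 1.7 + 101 ≈ 129.72 → 130.
PM2.5 286.459: bracket 254.223–364.665 → index 151–200; slope 49/110.442, offset 32.236.
AQI = 151 + 49/110.442·32.236 ≈ 165.30 ⇒ 165.
SO₂: row 650.96–746.34 (AQI 301–500). (500−301)·(694.41−650.96)/(746.34−650.96) + 301 = 199·43.45/95.38 + 301 ≈ 391.65 → 392.
Sub-indices: O₃→187, NO₂→117, CO→130, PM2.5→165, SO₂→392. Overall AQI = max = 392; dominant pollutant is SO₂.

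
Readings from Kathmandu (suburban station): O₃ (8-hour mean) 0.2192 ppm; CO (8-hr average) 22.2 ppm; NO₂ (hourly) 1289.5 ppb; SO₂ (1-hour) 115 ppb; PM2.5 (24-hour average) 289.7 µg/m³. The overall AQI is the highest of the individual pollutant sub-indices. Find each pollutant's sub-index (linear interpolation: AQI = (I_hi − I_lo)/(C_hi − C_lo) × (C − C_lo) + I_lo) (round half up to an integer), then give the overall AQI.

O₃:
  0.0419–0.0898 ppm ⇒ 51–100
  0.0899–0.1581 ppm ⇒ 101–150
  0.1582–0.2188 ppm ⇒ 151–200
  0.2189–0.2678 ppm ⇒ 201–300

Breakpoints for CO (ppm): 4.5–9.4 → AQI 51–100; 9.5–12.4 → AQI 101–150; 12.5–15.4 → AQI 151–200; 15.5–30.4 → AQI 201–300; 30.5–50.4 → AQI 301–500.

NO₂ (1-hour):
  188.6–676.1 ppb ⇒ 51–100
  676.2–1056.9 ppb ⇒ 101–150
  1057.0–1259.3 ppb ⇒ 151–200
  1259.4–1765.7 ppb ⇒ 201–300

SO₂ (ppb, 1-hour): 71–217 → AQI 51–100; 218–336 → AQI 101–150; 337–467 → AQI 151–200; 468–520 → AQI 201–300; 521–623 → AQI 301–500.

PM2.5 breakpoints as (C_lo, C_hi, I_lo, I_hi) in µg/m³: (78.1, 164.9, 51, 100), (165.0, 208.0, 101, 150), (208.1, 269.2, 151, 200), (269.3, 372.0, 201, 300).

246

O₃: 0.2192 lies in 0.2189–0.2678, so I_lo=201, I_hi=300, C_lo=0.2189, C_hi=0.2678.
(300−201)/(0.2678−0.2189) × (0.2192−0.2189) + 201 = 99/0.0489 × 0.0003 + 201 ≈ 201.61 → 202.
CO: row 15.5–30.4 (AQI 201–300). (300−201)·(22.2−15.5)/(30.4−15.5) + 201 = 99·6.7/14.9 + 201 ≈ 245.52 → 246.
NO₂: 1289.5 ∈ [1259.4, 1765.7] ↔ index [201, 300].
201 + (1289.5−1259.4)·(300−201)/(1765.7−1259.4) = 201 + 30.1·99/506.3 ≈ 206.89, so AQI = 207.
SO₂: 115 ∈ [71, 217] ↔ index [51, 100].
51 + (115−71)·(100−51)/(217−71) = 51 + 44·49/146 ≈ 65.77, so AQI = 66.
PM2.5: 289.7 lies in 269.3–372.0, so I_lo=201, I_hi=300, C_lo=269.3, C_hi=372.0.
(300−201)/(372.0−269.3) × (289.7−269.3) + 201 = 99/102.7 × 20.4 + 201 ≈ 220.67 → 221.
Sub-indices: O₃→202, CO→246, NO₂→207, SO₂→66, PM2.5→221. Overall AQI = max = 246; dominant pollutant is CO.
AQI 246: Very Unhealthy.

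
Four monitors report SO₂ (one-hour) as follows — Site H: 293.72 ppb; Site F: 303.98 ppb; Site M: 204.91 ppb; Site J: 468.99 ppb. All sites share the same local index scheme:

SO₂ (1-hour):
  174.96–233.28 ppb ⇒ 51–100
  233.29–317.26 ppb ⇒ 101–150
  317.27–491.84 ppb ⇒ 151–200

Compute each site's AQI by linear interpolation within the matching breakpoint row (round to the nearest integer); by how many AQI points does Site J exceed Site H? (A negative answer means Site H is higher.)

58

Site H: 293.72 lies in 233.29–317.26, so I_lo=101, I_hi=150, C_lo=233.29, C_hi=317.26.
(150−101)/(317.26−233.29) × (293.72−233.29) + 101 = 49/83.97 × 60.43 + 101 ≈ 136.26 → 136.
Site F: 303.98 lies in 233.29–317.26, so I_lo=101, I_hi=150, C_lo=233.29, C_hi=317.26.
(150−101)/(317.26−233.29) × (303.98−233.29) + 101 = 49/83.97 × 70.69 + 101 ≈ 142.25 → 142.
Site M 204.91: bracket 174.96–233.28 → index 51–100; slope 49/58.32, offset 29.95.
AQI = 51 + 49/58.32·29.95 ≈ 76.16 ⇒ 76.
Site J: 468.99 lies in 317.27–491.84, so I_lo=151, I_hi=200, C_lo=317.27, C_hi=491.84.
(200−151)/(491.84−317.27) × (468.99−317.27) + 151 = 49/174.57 × 151.72 + 151 ≈ 193.59 → 194.
AQIs: Site H=136, Site F=142, Site M=76, Site J=194. Site J (194) − Site H (136) = 58.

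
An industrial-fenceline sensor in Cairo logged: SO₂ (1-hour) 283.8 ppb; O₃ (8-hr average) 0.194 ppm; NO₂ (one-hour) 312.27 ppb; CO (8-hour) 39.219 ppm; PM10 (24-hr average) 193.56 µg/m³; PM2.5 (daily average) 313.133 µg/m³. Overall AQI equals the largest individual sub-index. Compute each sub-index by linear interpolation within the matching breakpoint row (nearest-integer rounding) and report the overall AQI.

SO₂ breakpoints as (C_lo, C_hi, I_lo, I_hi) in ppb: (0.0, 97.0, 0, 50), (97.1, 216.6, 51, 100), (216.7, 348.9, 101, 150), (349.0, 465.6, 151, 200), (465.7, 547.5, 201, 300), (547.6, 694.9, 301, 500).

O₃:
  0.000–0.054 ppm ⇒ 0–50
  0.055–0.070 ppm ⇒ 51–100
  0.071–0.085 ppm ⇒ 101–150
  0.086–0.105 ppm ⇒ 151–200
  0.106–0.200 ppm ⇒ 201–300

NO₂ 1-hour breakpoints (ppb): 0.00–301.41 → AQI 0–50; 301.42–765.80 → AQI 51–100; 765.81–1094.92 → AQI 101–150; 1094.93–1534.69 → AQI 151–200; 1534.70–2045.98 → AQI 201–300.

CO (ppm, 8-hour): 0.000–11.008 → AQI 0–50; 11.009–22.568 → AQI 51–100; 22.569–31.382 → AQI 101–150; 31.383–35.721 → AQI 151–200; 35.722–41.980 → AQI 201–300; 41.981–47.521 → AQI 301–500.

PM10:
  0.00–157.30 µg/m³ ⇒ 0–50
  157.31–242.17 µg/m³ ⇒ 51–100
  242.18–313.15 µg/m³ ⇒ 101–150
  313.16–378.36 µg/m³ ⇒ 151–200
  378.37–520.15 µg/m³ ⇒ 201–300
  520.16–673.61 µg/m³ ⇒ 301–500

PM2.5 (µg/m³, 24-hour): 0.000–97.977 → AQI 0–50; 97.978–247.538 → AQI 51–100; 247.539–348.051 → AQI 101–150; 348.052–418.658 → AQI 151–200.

294

SO₂: 283.8 lies in 216.7–348.9, so I_lo=101, I_hi=150, C_lo=216.7, C_hi=348.9.
(150−101)/(348.9−216.7) × (283.8−216.7) + 101 = 49/132.2 × 67.1 + 101 ≈ 125.87 → 126.
O₃: 0.194 ∈ [0.106, 0.200] ↔ index [201, 300].
201 + (0.194−0.106)·(300−201)/(0.200−0.106) = 201 + 0.088·99/0.094 ≈ 293.68, so AQI = 294.
NO₂ 312.27: bracket 301.42–765.80 → index 51–100; slope 49/464.38, offset 10.85.
AQI = 51 + 49/464.38·10.85 ≈ 52.14 ⇒ 52.
CO: 39.219 ∈ [35.722, 41.980] ↔ index [201, 300].
201 + (39.219−35.722)·(300−201)/(41.980−35.722) = 201 + 3.497·99/6.258 ≈ 256.32, so AQI = 256.
PM10: row 157.31–242.17 (AQI 51–100). (100−51)·(193.56−157.31)/(242.17−157.31) + 51 = 49·36.25/84.86 + 51 ≈ 71.93 → 72.
PM2.5 313.133: bracket 247.539–348.051 → index 101–150; slope 49/100.512, offset 65.594.
AQI = 101 + 49/100.512·65.594 ≈ 132.98 ⇒ 133.
Sub-indices: SO₂→126, O₃→294, NO₂→52, CO→256, PM10→72, PM2.5→133. Overall AQI = max = 294; dominant pollutant is O₃.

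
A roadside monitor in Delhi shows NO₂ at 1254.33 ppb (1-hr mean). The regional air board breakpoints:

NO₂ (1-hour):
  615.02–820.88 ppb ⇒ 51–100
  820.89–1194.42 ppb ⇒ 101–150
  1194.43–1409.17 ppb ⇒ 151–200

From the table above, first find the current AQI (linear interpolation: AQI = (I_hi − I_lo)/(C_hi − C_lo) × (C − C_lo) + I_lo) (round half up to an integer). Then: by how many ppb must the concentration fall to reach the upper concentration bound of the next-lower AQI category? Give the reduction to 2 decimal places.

NO₂: row 1194.43–1409.17 (AQI 151–200). (200−151)·(1254.33−1194.43)/(1409.17−1194.43) + 151 = 49·59.90/214.74 + 151 ≈ 164.67 → 165.
Current AQI 165 is in the Unhealthy range (151–200). The next-lower category tops out at AQI 150, whose upper concentration bound is 1194.42 ppb.
Reduction needed = 1254.33 − 1194.42 = 59.91 ppb.

59.91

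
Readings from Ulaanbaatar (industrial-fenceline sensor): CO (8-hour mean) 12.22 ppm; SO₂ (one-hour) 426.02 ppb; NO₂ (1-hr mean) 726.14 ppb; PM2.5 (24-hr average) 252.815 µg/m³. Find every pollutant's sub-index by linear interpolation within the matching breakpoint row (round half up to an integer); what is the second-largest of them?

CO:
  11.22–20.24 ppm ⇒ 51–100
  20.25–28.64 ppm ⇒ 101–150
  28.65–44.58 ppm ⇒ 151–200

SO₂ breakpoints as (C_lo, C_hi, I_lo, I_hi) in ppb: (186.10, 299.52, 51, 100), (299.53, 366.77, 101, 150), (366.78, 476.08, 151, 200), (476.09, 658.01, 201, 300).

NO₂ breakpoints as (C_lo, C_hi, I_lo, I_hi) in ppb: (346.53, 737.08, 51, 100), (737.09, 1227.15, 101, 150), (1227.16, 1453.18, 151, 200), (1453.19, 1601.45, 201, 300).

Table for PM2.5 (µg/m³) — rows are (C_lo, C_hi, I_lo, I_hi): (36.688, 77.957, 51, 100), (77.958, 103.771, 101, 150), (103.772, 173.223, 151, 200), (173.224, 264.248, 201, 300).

CO: 12.22 lies in 11.22–20.24, so I_lo=51, I_hi=100, C_lo=11.22, C_hi=20.24.
(100−51)/(20.24−11.22) × (12.22−11.22) + 51 = 49/9.02 × 1.00 + 51 ≈ 56.43 → 56.
SO₂ 426.02: bracket 366.78–476.08 → index 151–200; slope 49/109.30, offset 59.24.
AQI = 151 + 49/109.30·59.24 ≈ 177.56 ⇒ 178.
NO₂: 726.14 lies in 346.53–737.08, so I_lo=51, I_hi=100, C_lo=346.53, C_hi=737.08.
(100−51)/(737.08−346.53) × (726.14−346.53) + 51 = 49/390.55 × 379.61 + 51 ≈ 98.63 → 99.
PM2.5 252.815: bracket 173.224–264.248 → index 201–300; slope 99/91.024, offset 79.591.
AQI = 201 + 99/91.024·79.591 ≈ 287.57 ⇒ 288.
Sub-indices: CO→56, SO₂→178, NO₂→99, PM2.5→288. Ranked high→low: 288, 178, 99, 56. Second-highest sub-index = 178.

178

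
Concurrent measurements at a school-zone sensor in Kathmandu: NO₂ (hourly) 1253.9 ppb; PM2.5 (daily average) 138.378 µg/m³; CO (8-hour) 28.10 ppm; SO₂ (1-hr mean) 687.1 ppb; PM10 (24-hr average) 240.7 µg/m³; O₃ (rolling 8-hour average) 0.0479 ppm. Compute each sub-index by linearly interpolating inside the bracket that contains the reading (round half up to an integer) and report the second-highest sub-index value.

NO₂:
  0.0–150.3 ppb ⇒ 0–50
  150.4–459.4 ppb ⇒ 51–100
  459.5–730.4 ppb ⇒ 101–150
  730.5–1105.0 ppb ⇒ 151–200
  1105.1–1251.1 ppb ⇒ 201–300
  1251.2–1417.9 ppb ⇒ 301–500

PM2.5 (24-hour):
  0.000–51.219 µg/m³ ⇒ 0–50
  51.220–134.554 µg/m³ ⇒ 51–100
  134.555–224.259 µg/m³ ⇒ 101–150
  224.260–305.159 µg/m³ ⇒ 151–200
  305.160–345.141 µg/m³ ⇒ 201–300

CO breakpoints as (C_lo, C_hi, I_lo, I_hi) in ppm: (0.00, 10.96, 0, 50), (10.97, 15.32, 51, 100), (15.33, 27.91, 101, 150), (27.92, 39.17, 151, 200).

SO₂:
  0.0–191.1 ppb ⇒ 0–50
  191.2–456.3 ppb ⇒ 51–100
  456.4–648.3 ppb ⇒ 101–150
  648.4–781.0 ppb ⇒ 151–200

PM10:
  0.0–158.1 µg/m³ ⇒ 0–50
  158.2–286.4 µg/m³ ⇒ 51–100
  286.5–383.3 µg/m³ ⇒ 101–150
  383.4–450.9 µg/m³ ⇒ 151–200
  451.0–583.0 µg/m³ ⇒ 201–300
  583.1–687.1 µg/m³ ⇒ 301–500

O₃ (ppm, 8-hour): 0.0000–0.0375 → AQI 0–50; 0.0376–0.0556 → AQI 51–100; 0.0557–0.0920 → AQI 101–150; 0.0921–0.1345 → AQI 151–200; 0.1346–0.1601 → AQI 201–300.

165

NO₂: 1253.9 lies in 1251.2–1417.9, so I_lo=301, I_hi=500, C_lo=1251.2, C_hi=1417.9.
(500−301)/(1417.9−1251.2) × (1253.9−1251.2) + 301 = 199/166.7 × 2.7 + 301 ≈ 304.22 → 304.
PM2.5: 138.378 lies in 134.555–224.259, so I_lo=101, I_hi=150, C_lo=134.555, C_hi=224.259.
(150−101)/(224.259−134.555) × (138.378−134.555) + 101 = 49/89.704 × 3.823 + 101 ≈ 103.09 → 103.
CO: row 27.92–39.17 (AQI 151–200). (200−151)·(28.10−27.92)/(39.17−27.92) + 151 = 49·0.18/11.25 + 151 ≈ 151.78 → 152.
SO₂: 687.1 ∈ [648.4, 781.0] ↔ index [151, 200].
151 + (687.1−648.4)·(200−151)/(781.0−648.4) = 151 + 38.7·49/132.6 ≈ 165.30, so AQI = 165.
PM10: 240.7 lies in 158.2–286.4, so I_lo=51, I_hi=100, C_lo=158.2, C_hi=286.4.
(100−51)/(286.4−158.2) × (240.7−158.2) + 51 = 49/128.2 × 82.5 + 51 ≈ 82.53 → 83.
O₃: 0.0479 ∈ [0.0376, 0.0556] ↔ index [51, 100].
51 + (0.0479−0.0376)·(100−51)/(0.0556−0.0376) = 51 + 0.0103·49/0.0180 ≈ 79.04, so AQI = 79.
Sub-indices: NO₂→304, PM2.5→103, CO→152, SO₂→165, PM10→83, O₃→79. Ranked high→low: 304, 165, 152, 103, 83, 79. Second-highest sub-index = 165.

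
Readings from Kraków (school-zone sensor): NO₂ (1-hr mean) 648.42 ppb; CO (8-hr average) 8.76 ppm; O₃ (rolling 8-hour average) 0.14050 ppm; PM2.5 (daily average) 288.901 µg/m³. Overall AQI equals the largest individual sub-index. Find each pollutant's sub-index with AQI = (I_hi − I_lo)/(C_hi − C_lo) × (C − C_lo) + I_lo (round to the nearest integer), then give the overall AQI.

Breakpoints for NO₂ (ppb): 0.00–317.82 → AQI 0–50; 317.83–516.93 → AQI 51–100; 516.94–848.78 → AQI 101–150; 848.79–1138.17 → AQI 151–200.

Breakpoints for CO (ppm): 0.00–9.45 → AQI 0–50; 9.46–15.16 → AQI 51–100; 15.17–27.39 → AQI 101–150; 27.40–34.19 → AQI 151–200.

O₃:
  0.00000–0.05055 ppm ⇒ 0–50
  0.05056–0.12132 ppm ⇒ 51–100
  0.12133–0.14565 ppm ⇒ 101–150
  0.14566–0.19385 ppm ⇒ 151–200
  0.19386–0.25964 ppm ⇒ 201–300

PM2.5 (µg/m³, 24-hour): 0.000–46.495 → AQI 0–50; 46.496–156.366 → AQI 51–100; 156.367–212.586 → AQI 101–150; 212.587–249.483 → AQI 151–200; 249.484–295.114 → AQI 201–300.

NO₂: row 516.94–848.78 (AQI 101–150). (150−101)·(648.42−516.94)/(848.78−516.94) + 101 = 49·131.48/331.84 + 101 ≈ 120.41 → 120.
CO: 8.76 ∈ [0.00, 9.45] ↔ index [0, 50].
0 + (8.76−0.00)·(50−0)/(9.45−0.00) = 0 + 8.76·50/9.45 ≈ 46.35, so AQI = 46.
O₃: 0.14050 lies in 0.12133–0.14565, so I_lo=101, I_hi=150, C_lo=0.12133, C_hi=0.14565.
(150−101)/(0.14565−0.12133) × (0.14050−0.12133) + 101 = 49/0.02432 × 0.01917 + 101 ≈ 139.62 → 140.
PM2.5: 288.901 ∈ [249.484, 295.114] ↔ index [201, 300].
201 + (288.901−249.484)·(300−201)/(295.114−249.484) = 201 + 39.417·99/45.630 ≈ 286.52, so AQI = 287.
Sub-indices: NO₂→120, CO→46, O₃→140, PM2.5→287. Overall AQI = max = 287; dominant pollutant is PM2.5.

287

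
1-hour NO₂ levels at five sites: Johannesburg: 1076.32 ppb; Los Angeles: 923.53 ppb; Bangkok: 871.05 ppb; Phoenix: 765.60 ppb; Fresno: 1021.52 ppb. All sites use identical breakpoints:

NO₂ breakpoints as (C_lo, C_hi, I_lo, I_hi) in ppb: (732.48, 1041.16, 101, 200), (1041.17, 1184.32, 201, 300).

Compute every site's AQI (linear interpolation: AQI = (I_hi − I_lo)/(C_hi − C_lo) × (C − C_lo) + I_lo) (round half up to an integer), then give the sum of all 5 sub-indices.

Johannesburg: row 1041.17–1184.32 (AQI 201–300). (300−201)·(1076.32−1041.17)/(1184.32−1041.17) + 201 = 99·35.15/143.15 + 201 ≈ 225.31 → 225.
Los Angeles 923.53: bracket 732.48–1041.16 → index 101–200; slope 99/308.68, offset 191.05.
AQI = 101 + 99/308.68·191.05 ≈ 162.27 ⇒ 162.
Bangkok: 871.05 lies in 732.48–1041.16, so I_lo=101, I_hi=200, C_lo=732.48, C_hi=1041.16.
(200−101)/(1041.16−732.48) × (871.05−732.48) + 101 = 99/308.68 × 138.57 + 101 ≈ 145.44 → 145.
Phoenix: 765.60 ∈ [732.48, 1041.16] ↔ index [101, 200].
101 + (765.60−732.48)·(200−101)/(1041.16−732.48) = 101 + 33.12·99/308.68 ≈ 111.62, so AQI = 112.
Fresno: 1021.52 ∈ [732.48, 1041.16] ↔ index [101, 200].
101 + (1021.52−732.48)·(200−101)/(1041.16−732.48) = 101 + 289.04·99/308.68 ≈ 193.70, so AQI = 194.
AQIs: Johannesburg=225, Los Angeles=162, Bangkok=145, Phoenix=112, Fresno=194. Sum = 225 + 162 + 145 + 112 + 194 = 838.

838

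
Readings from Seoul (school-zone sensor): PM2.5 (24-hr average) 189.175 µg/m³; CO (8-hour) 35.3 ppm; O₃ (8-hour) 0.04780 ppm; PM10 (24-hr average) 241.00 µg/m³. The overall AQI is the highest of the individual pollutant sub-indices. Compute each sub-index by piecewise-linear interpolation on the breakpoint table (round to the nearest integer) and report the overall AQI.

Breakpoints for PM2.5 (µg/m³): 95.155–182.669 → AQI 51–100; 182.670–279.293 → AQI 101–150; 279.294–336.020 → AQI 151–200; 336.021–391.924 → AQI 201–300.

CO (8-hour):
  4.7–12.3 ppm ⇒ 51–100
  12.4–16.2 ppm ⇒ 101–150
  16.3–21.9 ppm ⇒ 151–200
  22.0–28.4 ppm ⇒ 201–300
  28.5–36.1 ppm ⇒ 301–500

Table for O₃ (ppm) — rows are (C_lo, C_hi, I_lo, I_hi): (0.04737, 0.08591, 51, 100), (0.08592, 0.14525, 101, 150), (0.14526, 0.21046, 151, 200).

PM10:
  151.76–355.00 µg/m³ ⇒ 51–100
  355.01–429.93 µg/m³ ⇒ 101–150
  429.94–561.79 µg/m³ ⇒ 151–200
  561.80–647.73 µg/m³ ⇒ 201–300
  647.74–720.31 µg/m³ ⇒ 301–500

479

PM2.5: 189.175 lies in 182.670–279.293, so I_lo=101, I_hi=150, C_lo=182.670, C_hi=279.293.
(150−101)/(279.293−182.670) × (189.175−182.670) + 101 = 49/96.623 × 6.505 + 101 ≈ 104.30 → 104.
CO: 35.3 ∈ [28.5, 36.1] ↔ index [301, 500].
301 + (35.3−28.5)·(500−301)/(36.1−28.5) = 301 + 6.8·199/7.6 ≈ 479.05, so AQI = 479.
O₃: 0.04780 lies in 0.04737–0.08591, so I_lo=51, I_hi=100, C_lo=0.04737, C_hi=0.08591.
(100−51)/(0.08591−0.04737) × (0.04780−0.04737) + 51 = 49/0.03854 × 0.00043 + 51 ≈ 51.55 → 52.
PM10: row 151.76–355.00 (AQI 51–100). (100−51)·(241.00−151.76)/(355.00−151.76) + 51 = 49·89.24/203.24 + 51 ≈ 72.52 → 73.
Sub-indices: PM2.5→104, CO→479, O₃→52, PM10→73. Overall AQI = max = 479; dominant pollutant is CO.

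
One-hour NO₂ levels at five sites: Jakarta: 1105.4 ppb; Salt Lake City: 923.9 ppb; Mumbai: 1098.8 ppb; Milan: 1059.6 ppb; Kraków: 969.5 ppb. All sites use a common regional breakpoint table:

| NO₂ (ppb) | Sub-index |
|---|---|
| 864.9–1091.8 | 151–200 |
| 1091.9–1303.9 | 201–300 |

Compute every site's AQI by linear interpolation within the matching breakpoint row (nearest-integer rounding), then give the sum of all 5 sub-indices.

Jakarta: 1105.4 lies in 1091.9–1303.9, so I_lo=201, I_hi=300, C_lo=1091.9, C_hi=1303.9.
(300−201)/(1303.9−1091.9) × (1105.4−1091.9) + 201 = 99/212.0 × 13.5 + 201 ≈ 207.30 → 207.
Salt Lake City: 923.9 lies in 864.9–1091.8, so I_lo=151, I_hi=200, C_lo=864.9, C_hi=1091.8.
(200−151)/(1091.8−864.9) × (923.9−864.9) + 151 = 49/226.9 × 59.0 + 151 ≈ 163.74 → 164.
Mumbai: 1098.8 ∈ [1091.9, 1303.9] ↔ index [201, 300].
201 + (1098.8−1091.9)·(300−201)/(1303.9−1091.9) = 201 + 6.9·99/212.0 ≈ 204.22, so AQI = 204.
Milan: row 864.9–1091.8 (AQI 151–200). (200−151)·(1059.6−864.9)/(1091.8−864.9) + 151 = 49·194.7/226.9 + 151 ≈ 193.05 → 193.
Kraków 969.5: bracket 864.9–1091.8 → index 151–200; slope 49/226.9, offset 104.6.
AQI = 151 + 49/226.9·104.6 ≈ 173.59 ⇒ 174.
AQIs: Jakarta=207, Salt Lake City=164, Mumbai=204, Milan=193, Kraków=174. Sum = 207 + 164 + 204 + 193 + 174 = 942.

942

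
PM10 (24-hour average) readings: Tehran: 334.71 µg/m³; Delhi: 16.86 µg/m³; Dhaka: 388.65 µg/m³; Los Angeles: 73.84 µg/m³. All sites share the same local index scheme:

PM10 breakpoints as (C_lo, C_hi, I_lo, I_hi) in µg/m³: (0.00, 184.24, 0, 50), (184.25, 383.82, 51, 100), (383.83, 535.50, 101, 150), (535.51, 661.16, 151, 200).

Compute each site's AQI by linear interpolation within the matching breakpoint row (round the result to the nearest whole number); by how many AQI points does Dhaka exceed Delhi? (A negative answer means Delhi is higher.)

Tehran: 334.71 ∈ [184.25, 383.82] ↔ index [51, 100].
51 + (334.71−184.25)·(100−51)/(383.82−184.25) = 51 + 150.46·49/199.57 ≈ 87.94, so AQI = 88.
Delhi 16.86: bracket 0.00–184.24 → index 0–50; slope 50/184.24, offset 16.86.
AQI = 0 + 50/184.24·16.86 ≈ 4.58 ⇒ 5.
Dhaka: 388.65 ∈ [383.83, 535.50] ↔ index [101, 150].
101 + (388.65−383.83)·(150−101)/(535.50−383.83) = 101 + 4.82·49/151.67 ≈ 102.56, so AQI = 103.
Los Angeles: 73.84 lies in 0.00–184.24, so I_lo=0, I_hi=50, C_lo=0.00, C_hi=184.24.
(50−0)/(184.24−0.00) × (73.84−0.00) + 0 = 50/184.24 × 73.84 + 0 ≈ 20.04 → 20.
AQIs: Tehran=88, Delhi=5, Dhaka=103, Los Angeles=20. Dhaka (103) − Delhi (5) = 98.

98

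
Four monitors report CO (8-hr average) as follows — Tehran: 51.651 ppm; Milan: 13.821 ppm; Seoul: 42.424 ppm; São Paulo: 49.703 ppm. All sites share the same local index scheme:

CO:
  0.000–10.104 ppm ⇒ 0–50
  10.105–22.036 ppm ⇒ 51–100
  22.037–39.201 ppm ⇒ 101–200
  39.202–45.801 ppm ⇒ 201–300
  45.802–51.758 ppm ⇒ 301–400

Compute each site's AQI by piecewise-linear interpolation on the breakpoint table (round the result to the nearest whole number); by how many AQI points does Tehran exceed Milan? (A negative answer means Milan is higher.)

Tehran: 51.651 ∈ [45.802, 51.758] ↔ index [301, 400].
301 + (51.651−45.802)·(400−301)/(51.758−45.802) = 301 + 5.849·99/5.956 ≈ 398.22, so AQI = 398.
Milan: 13.821 ∈ [10.105, 22.036] ↔ index [51, 100].
51 + (13.821−10.105)·(100−51)/(22.036−10.105) = 51 + 3.716·49/11.931 ≈ 66.26, so AQI = 66.
Seoul: row 39.202–45.801 (AQI 201–300). (300−201)·(42.424−39.202)/(45.801−39.202) + 201 = 99·3.222/6.599 + 201 ≈ 249.34 → 249.
São Paulo 49.703: bracket 45.802–51.758 → index 301–400; slope 99/5.956, offset 3.901.
AQI = 301 + 99/5.956·3.901 ≈ 365.84 ⇒ 366.
AQIs: Tehran=398, Milan=66, Seoul=249, São Paulo=366. Tehran (398) − Milan (66) = 332.

332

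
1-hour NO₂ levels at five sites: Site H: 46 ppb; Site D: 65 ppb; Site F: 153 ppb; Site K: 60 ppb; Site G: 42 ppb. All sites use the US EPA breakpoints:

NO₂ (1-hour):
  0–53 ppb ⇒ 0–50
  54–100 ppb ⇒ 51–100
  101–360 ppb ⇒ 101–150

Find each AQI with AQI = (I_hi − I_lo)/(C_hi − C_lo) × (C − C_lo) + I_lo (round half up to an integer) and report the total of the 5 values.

Site H: row 0–53 (AQI 0–50). (50−0)·(46−0)/(53−0) + 0 = 50·46/53 + 0 ≈ 43.40 → 43.
Site D: 65 lies in 54–100, so I_lo=51, I_hi=100, C_lo=54, C_hi=100.
(100−51)/(100−54) × (65−54) + 51 = 49/46 × 11 + 51 ≈ 62.72 → 63.
Site F: 153 ∈ [101, 360] ↔ index [101, 150].
101 + (153−101)·(150−101)/(360−101) = 101 + 52·49/259 ≈ 110.84, so AQI = 111.
Site K: row 54–100 (AQI 51–100). (100−51)·(60−54)/(100−54) + 51 = 49·6/46 + 51 ≈ 57.39 → 57.
Site G: 42 lies in 0–53, so I_lo=0, I_hi=50, C_lo=0, C_hi=53.
(50−0)/(53−0) × (42−0) + 0 = 50/53 × 42 + 0 ≈ 39.62 → 40.
AQIs: Site H=43, Site D=63, Site F=111, Site K=57, Site G=40. Sum = 43 + 63 + 111 + 57 + 40 = 314.

314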